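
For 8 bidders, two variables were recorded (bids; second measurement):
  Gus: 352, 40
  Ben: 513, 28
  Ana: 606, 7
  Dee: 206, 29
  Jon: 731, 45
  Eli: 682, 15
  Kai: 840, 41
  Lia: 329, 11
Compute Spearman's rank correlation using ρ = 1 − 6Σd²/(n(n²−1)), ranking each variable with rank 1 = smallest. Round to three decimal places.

Ranks of variable 1: 3, 4, 5, 1, 7, 6, 8, 2
Ranks of variable 2: 6, 4, 1, 5, 8, 3, 7, 2
d = r₁ − r₂: -3, 0, 4, -4, -1, 3, 1, 0
d²: 9, 0, 16, 16, 1, 9, 1, 0; Σd² = 52
ρ = 1 − 6·52/(8·63) = 1 − 312/504 = 0.381

0.381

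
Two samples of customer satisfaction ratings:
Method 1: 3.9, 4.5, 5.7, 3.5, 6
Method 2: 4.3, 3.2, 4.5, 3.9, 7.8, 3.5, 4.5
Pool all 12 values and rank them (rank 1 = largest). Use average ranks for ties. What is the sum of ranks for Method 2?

49

Sorted (descending): 7.8, 6, 5.7, 4.5, 4.5, 4.5, 4.3, 3.9, 3.9, 3.5, 3.5, 3.2
The 3 values of 4.5 occupy positions 4–6 → average rank 5.
The 2 values of 3.9 occupy positions 8–9 → average rank (8+9)/2 = 8.5.
The 2 values of 3.5 occupy positions 10–11 → average rank (10+11)/2 = 10.5.
Method 2 values → pooled ranks: 4.3→7, 3.2→12, 4.5→5, 3.9→8.5, 7.8→1, 3.5→10.5, 4.5→5
Rank sum = 7 + 12 + 5 + 8.5 + 1 + 10.5 + 5 = 49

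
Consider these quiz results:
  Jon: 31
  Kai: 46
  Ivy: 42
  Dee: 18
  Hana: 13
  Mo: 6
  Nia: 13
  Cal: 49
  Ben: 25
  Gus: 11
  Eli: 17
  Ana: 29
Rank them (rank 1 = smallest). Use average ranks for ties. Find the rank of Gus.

2

Sorted (ascending): 6, 11, 13, 13, 17, 18, 25, 29, 31, 42, 46, 49
The 2 values of 13 occupy positions 3–4 → average rank (3+4)/2 = 3.5.
Gus has value 11 → rank 2.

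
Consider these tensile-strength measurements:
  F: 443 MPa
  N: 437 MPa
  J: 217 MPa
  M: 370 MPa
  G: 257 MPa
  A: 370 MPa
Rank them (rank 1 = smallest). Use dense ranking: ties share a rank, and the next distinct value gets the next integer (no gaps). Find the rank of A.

3

Sorted (ascending): 217, 257, 370, 370, 437, 443
The 2 values of 370 share dense rank 3.
Remaining distinct values take the next consecutive integers.
A has value 370 MPa → rank 3.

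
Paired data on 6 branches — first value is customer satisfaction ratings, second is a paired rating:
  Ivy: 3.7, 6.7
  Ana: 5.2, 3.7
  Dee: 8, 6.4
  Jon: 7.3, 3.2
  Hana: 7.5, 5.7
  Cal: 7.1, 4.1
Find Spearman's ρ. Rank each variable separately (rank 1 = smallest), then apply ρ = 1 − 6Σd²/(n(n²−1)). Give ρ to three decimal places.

Ranks of variable 1: 1, 2, 6, 4, 5, 3
Ranks of variable 2: 6, 2, 5, 1, 4, 3
d = r₁ − r₂: -5, 0, 1, 3, 1, 0
d²: 25, 0, 1, 9, 1, 0; Σd² = 36
ρ = 1 − 6·36/(6·35) = 1 − 216/210 = -0.029

-0.029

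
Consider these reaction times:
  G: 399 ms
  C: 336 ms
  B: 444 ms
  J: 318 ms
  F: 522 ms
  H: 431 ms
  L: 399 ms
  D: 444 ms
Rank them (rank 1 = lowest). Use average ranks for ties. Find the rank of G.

3.5

Sorted (ascending): 318, 336, 399, 399, 431, 444, 444, 522
The 2 values of 399 occupy positions 3–4 → average rank (3+4)/2 = 3.5.
The 2 values of 444 occupy positions 6–7 → average rank (6+7)/2 = 6.5.
G has value 399 ms → rank 3.5.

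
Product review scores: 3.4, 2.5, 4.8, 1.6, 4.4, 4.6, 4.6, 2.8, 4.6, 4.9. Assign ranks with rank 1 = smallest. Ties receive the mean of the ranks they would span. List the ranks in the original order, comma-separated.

Sorted (ascending): 1.6, 2.5, 2.8, 3.4, 4.4, 4.6, 4.6, 4.6, 4.8, 4.9
The 3 values of 4.6 occupy positions 6–8 → average rank 7.

4, 2, 9, 1, 5, 7, 7, 3, 7, 10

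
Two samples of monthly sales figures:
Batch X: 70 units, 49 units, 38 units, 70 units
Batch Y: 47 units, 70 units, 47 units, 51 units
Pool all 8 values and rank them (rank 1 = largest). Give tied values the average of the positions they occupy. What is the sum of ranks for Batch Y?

Sorted (descending): 70, 70, 70, 51, 49, 47, 47, 38
The 3 values of 70 occupy positions 1–3 → average rank 2.
The 2 values of 47 occupy positions 6–7 → average rank (6+7)/2 = 6.5.
Batch Y values → pooled ranks: 47→6.5, 70→2, 47→6.5, 51→4
Rank sum = 6.5 + 2 + 6.5 + 4 = 19

19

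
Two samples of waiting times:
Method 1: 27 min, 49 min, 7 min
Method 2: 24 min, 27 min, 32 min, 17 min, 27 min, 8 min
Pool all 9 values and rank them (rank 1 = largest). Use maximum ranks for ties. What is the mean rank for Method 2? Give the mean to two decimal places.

Sorted (descending): 49, 32, 27, 27, 27, 24, 17, 8, 7
The 3 values of 27 occupy positions 3–5 → each gets rank 5.
Method 2 values → pooled ranks: 24→6, 27→5, 32→2, 17→7, 27→5, 8→8
Mean rank = (6 + 5 + 2 + 7 + 5 + 8) / 6 = 5.50

5.50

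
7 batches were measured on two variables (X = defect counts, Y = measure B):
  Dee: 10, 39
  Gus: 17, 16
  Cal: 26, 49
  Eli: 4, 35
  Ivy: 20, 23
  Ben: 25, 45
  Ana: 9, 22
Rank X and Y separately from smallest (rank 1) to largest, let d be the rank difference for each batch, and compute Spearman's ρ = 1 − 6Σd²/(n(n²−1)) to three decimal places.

Ranks of variable 1: 3, 4, 7, 1, 5, 6, 2
Ranks of variable 2: 5, 1, 7, 4, 3, 6, 2
d = r₁ − r₂: -2, 3, 0, -3, 2, 0, 0
d²: 4, 9, 0, 9, 4, 0, 0; Σd² = 26
ρ = 1 − 6·26/(7·48) = 1 − 156/336 = 0.536

0.536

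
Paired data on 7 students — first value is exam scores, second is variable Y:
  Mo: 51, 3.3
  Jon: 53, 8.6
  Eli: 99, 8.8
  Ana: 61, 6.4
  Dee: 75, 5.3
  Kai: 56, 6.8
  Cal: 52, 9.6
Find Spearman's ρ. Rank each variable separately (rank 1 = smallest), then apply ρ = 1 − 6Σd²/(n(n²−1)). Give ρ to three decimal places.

0.107

Ranks of variable 1: 1, 3, 7, 5, 6, 4, 2
Ranks of variable 2: 1, 5, 6, 3, 2, 4, 7
d = r₁ − r₂: 0, -2, 1, 2, 4, 0, -5
d²: 0, 4, 1, 4, 16, 0, 25; Σd² = 50
ρ = 1 − 6·50/(7·48) = 1 − 300/336 = 0.107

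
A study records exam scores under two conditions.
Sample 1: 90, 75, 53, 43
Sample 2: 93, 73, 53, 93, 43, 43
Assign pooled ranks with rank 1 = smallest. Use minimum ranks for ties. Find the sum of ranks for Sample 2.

30

Sorted (ascending): 43, 43, 43, 53, 53, 73, 75, 90, 93, 93
The 3 values of 43 occupy positions 1–3 → each gets rank 1.
The 2 values of 53 occupy positions 4–5 → each gets rank 4.
The 2 values of 93 occupy positions 9–10 → each gets rank 9.
Sample 2 values → pooled ranks: 93→9, 73→6, 53→4, 93→9, 43→1, 43→1
Rank sum = 9 + 6 + 4 + 9 + 1 + 1 = 30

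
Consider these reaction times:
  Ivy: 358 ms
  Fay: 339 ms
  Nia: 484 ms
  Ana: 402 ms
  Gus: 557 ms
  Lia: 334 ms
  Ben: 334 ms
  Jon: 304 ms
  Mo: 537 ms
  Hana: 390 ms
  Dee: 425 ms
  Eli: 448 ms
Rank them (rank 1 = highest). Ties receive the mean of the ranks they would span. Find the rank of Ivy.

Sorted (descending): 557, 537, 484, 448, 425, 402, 390, 358, 339, 334, 334, 304
The 2 values of 334 occupy positions 10–11 → average rank (10+11)/2 = 10.5.
Ivy has value 358 ms → rank 8.

8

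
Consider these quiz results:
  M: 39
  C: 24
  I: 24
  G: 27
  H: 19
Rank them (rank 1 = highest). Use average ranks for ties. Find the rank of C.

3.5

Sorted (descending): 39, 27, 24, 24, 19
The 2 values of 24 occupy positions 3–4 → average rank (3+4)/2 = 3.5.
C has value 24 → rank 3.5.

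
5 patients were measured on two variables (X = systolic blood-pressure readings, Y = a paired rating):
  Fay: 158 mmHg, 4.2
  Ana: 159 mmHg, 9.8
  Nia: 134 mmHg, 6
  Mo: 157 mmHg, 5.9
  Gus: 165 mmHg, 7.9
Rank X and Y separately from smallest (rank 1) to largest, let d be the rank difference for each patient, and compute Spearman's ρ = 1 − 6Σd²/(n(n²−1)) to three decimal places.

Ranks of variable 1: 3, 4, 1, 2, 5
Ranks of variable 2: 1, 5, 3, 2, 4
d = r₁ − r₂: 2, -1, -2, 0, 1
d²: 4, 1, 4, 0, 1; Σd² = 10
ρ = 1 − 6·10/(5·24) = 1 − 60/120 = 0.500

0.500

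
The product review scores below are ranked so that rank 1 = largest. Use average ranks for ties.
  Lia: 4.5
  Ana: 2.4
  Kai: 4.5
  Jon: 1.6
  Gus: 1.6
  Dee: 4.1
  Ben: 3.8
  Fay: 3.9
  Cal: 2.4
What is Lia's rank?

Sorted (descending): 4.5, 4.5, 4.1, 3.9, 3.8, 2.4, 2.4, 1.6, 1.6
The 2 values of 4.5 occupy positions 1–2 → average rank (1+2)/2 = 1.5.
The 2 values of 2.4 occupy positions 6–7 → average rank (6+7)/2 = 6.5.
The 2 values of 1.6 occupy positions 8–9 → average rank (8+9)/2 = 8.5.
Lia has value 4.5 → rank 1.5.

1.5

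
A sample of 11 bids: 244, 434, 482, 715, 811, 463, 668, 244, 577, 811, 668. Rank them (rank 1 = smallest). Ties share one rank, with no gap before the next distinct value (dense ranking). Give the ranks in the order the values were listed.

1, 2, 4, 7, 8, 3, 6, 1, 5, 8, 6

Sorted (ascending): 244, 244, 434, 463, 482, 577, 668, 668, 715, 811, 811
The 2 values of 244 share dense rank 1.
The 2 values of 668 share dense rank 6.
The 2 values of 811 share dense rank 8.
Remaining distinct values take the next consecutive integers.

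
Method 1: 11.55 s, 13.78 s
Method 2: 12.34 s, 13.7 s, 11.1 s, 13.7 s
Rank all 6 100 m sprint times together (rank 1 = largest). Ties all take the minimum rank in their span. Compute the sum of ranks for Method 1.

6

Sorted (descending): 13.78, 13.7, 13.7, 12.34, 11.55, 11.1
The 2 values of 13.7 occupy positions 2–3 → each gets rank 2.
Method 1 values → pooled ranks: 11.55→5, 13.78→1
Rank sum = 5 + 1 = 6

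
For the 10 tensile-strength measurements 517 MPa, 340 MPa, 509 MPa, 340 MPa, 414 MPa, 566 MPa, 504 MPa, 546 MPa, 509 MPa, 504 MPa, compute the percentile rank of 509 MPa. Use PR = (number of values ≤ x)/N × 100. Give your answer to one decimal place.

70.0

N = 10.
Strictly below 509: 5. Equal to 509: 2.
PR = 7/10 × 100 = 70.0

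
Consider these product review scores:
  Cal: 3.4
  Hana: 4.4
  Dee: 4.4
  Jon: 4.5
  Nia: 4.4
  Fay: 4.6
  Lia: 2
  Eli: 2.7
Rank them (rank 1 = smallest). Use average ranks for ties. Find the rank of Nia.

5

Sorted (ascending): 2, 2.7, 3.4, 4.4, 4.4, 4.4, 4.5, 4.6
The 3 values of 4.4 occupy positions 4–6 → average rank 5.
Nia has value 4.4 → rank 5.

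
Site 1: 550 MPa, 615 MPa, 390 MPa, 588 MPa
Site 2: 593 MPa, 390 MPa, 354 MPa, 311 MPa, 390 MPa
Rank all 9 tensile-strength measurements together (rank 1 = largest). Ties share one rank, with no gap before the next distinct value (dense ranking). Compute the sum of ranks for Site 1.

Sorted (descending): 615, 593, 588, 550, 390, 390, 390, 354, 311
The 3 values of 390 share dense rank 5.
Remaining distinct values take the next consecutive integers.
Site 1 values → pooled ranks: 550→4, 615→1, 390→5, 588→3
Rank sum = 4 + 1 + 5 + 3 = 13

13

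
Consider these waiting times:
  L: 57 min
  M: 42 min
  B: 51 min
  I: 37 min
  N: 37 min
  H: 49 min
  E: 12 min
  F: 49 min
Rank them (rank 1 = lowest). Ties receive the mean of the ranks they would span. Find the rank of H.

5.5

Sorted (ascending): 12, 37, 37, 42, 49, 49, 51, 57
The 2 values of 37 occupy positions 2–3 → average rank (2+3)/2 = 2.5.
The 2 values of 49 occupy positions 5–6 → average rank (5+6)/2 = 5.5.
H has value 49 min → rank 5.5.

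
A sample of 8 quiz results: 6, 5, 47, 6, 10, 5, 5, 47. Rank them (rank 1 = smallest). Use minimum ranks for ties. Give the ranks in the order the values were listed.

4, 1, 7, 4, 6, 1, 1, 7

Sorted (ascending): 5, 5, 5, 6, 6, 10, 47, 47
The 3 values of 5 occupy positions 1–3 → each gets rank 1.
The 2 values of 6 occupy positions 4–5 → each gets rank 4.
The 2 values of 47 occupy positions 7–8 → each gets rank 7.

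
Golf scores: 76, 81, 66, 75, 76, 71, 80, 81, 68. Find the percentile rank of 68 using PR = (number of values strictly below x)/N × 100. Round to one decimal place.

N = 9.
Strictly below 68: 1. Equal to 68: 1.
PR = 1/9 × 100 = 11.1

11.1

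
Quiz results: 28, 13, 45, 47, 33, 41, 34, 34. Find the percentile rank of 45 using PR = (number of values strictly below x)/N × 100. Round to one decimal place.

75.0

N = 8.
Strictly below 45: 6. Equal to 45: 1.
PR = 6/8 × 100 = 75.0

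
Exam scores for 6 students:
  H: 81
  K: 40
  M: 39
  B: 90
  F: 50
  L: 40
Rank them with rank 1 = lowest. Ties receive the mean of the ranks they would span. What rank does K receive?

2.5

Sorted (ascending): 39, 40, 40, 50, 81, 90
The 2 values of 40 occupy positions 2–3 → average rank (2+3)/2 = 2.5.
K has value 40 → rank 2.5.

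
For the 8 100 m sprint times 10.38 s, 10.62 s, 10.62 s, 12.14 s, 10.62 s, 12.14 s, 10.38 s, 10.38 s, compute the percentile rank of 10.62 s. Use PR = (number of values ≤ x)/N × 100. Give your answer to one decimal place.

75.0

N = 8.
Strictly below 10.62: 3. Equal to 10.62: 3.
PR = 6/8 × 100 = 75.0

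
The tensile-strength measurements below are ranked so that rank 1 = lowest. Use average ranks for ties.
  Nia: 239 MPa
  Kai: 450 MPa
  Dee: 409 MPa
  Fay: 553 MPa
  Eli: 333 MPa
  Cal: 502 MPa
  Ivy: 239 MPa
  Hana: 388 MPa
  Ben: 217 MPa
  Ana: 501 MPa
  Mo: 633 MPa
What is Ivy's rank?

Sorted (ascending): 217, 239, 239, 333, 388, 409, 450, 501, 502, 553, 633
The 2 values of 239 occupy positions 2–3 → average rank (2+3)/2 = 2.5.
Ivy has value 239 MPa → rank 2.5.

2.5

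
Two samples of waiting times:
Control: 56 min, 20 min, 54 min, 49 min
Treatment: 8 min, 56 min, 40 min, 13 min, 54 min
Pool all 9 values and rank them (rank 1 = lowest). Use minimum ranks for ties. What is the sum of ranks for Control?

Sorted (ascending): 8, 13, 20, 40, 49, 54, 54, 56, 56
The 2 values of 54 occupy positions 6–7 → each gets rank 6.
The 2 values of 56 occupy positions 8–9 → each gets rank 8.
Control values → pooled ranks: 56→8, 20→3, 54→6, 49→5
Rank sum = 8 + 3 + 6 + 5 = 22

22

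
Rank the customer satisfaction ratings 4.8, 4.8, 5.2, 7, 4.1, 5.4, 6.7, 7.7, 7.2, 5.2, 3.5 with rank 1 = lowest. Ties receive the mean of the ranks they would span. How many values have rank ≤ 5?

Sorted (ascending): 3.5, 4.1, 4.8, 4.8, 5.2, 5.2, 5.4, 6.7, 7, 7.2, 7.7
The 2 values of 4.8 occupy positions 3–4 → average rank (3+4)/2 = 3.5.
The 2 values of 5.2 occupy positions 5–6 → average rank (5+6)/2 = 5.5.
Ranks ≤ 5: {1, 2, 3.5, 3.5} → 4 values.

4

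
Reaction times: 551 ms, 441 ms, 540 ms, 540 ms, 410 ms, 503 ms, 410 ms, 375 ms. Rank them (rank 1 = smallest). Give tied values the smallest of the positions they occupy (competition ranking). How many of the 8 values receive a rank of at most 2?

Sorted (ascending): 375, 410, 410, 441, 503, 540, 540, 551
The 2 values of 410 occupy positions 2–3 → each gets rank 2.
The 2 values of 540 occupy positions 6–7 → each gets rank 6.
Ranks ≤ 2: {1, 2, 2} → 3 values.

3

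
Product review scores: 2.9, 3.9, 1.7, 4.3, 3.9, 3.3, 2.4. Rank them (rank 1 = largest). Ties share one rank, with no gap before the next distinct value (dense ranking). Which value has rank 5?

Sorted (descending): 4.3, 3.9, 3.9, 3.3, 2.9, 2.4, 1.7
The 2 values of 3.9 share dense rank 2.
Remaining distinct values take the next consecutive integers.
Rank 5 → value 2.4.

2.4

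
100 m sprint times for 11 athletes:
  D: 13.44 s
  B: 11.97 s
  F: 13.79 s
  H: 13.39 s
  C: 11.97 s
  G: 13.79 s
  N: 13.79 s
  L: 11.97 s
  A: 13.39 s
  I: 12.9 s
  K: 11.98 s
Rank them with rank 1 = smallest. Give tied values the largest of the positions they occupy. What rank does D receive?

8

Sorted (ascending): 11.97, 11.97, 11.97, 11.98, 12.9, 13.39, 13.39, 13.44, 13.79, 13.79, 13.79
The 3 values of 11.97 occupy positions 1–3 → each gets rank 3.
The 2 values of 13.39 occupy positions 6–7 → each gets rank 7.
The 3 values of 13.79 occupy positions 9–11 → each gets rank 11.
D has value 13.44 s → rank 8.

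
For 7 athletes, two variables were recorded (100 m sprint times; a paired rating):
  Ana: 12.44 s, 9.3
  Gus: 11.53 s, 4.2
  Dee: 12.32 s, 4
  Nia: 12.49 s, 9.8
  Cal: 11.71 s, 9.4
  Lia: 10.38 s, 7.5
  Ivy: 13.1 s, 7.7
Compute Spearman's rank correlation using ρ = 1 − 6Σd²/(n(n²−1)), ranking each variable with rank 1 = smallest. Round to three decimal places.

0.429

Ranks of variable 1: 5, 2, 4, 6, 3, 1, 7
Ranks of variable 2: 5, 2, 1, 7, 6, 3, 4
d = r₁ − r₂: 0, 0, 3, -1, -3, -2, 3
d²: 0, 0, 9, 1, 9, 4, 9; Σd² = 32
ρ = 1 − 6·32/(7·48) = 1 − 192/336 = 0.429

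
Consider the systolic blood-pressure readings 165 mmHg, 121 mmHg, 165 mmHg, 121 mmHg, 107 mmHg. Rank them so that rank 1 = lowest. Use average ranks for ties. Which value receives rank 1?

107

Sorted (ascending): 107, 121, 121, 165, 165
The 2 values of 121 occupy positions 2–3 → average rank (2+3)/2 = 2.5.
The 2 values of 165 occupy positions 4–5 → average rank (4+5)/2 = 4.5.
Rank 1 → value 107.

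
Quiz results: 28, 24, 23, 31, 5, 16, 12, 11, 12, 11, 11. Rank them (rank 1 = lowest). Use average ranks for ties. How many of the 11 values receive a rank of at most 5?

Sorted (ascending): 5, 11, 11, 11, 12, 12, 16, 23, 24, 28, 31
The 3 values of 11 occupy positions 2–4 → average rank 3.
The 2 values of 12 occupy positions 5–6 → average rank (5+6)/2 = 5.5.
Ranks ≤ 5: {1, 3, 3, 3} → 4 values.

4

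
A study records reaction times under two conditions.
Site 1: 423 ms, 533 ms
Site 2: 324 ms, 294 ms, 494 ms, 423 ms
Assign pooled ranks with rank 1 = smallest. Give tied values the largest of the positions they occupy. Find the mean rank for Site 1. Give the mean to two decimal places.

Sorted (ascending): 294, 324, 423, 423, 494, 533
The 2 values of 423 occupy positions 3–4 → each gets rank 4.
Site 1 values → pooled ranks: 423→4, 533→6
Mean rank = (4 + 6) / 2 = 5.00

5.00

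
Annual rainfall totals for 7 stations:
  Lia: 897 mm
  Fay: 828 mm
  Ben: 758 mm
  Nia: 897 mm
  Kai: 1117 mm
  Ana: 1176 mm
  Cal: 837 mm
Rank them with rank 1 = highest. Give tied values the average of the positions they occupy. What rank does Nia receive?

Sorted (descending): 1176, 1117, 897, 897, 837, 828, 758
The 2 values of 897 occupy positions 3–4 → average rank (3+4)/2 = 3.5.
Nia has value 897 mm → rank 3.5.

3.5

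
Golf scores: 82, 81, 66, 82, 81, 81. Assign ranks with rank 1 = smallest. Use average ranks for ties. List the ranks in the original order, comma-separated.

Sorted (ascending): 66, 81, 81, 81, 82, 82
The 3 values of 81 occupy positions 2–4 → average rank 3.
The 2 values of 82 occupy positions 5–6 → average rank (5+6)/2 = 5.5.

5.5, 3, 1, 5.5, 3, 3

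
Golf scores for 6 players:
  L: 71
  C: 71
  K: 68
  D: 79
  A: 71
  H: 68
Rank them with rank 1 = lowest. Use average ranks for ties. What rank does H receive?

1.5

Sorted (ascending): 68, 68, 71, 71, 71, 79
The 2 values of 68 occupy positions 1–2 → average rank (1+2)/2 = 1.5.
The 3 values of 71 occupy positions 3–5 → average rank 4.
H has value 68 → rank 1.5.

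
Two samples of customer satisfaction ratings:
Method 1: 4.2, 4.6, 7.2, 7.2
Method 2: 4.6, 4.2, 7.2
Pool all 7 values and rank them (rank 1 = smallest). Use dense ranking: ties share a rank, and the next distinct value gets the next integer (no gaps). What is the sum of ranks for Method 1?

9

Sorted (ascending): 4.2, 4.2, 4.6, 4.6, 7.2, 7.2, 7.2
The 2 values of 4.2 share dense rank 1.
The 2 values of 4.6 share dense rank 2.
The 3 values of 7.2 share dense rank 3.
Method 1 values → pooled ranks: 4.2→1, 4.6→2, 7.2→3, 7.2→3
Rank sum = 1 + 2 + 3 + 3 = 9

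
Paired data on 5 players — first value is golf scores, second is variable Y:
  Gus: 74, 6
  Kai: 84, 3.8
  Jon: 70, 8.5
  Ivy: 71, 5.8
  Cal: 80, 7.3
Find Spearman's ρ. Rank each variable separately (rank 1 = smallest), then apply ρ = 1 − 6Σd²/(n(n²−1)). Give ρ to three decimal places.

Ranks of variable 1: 3, 5, 1, 2, 4
Ranks of variable 2: 3, 1, 5, 2, 4
d = r₁ − r₂: 0, 4, -4, 0, 0
d²: 0, 16, 16, 0, 0; Σd² = 32
ρ = 1 − 6·32/(5·24) = 1 − 192/120 = -0.600

-0.600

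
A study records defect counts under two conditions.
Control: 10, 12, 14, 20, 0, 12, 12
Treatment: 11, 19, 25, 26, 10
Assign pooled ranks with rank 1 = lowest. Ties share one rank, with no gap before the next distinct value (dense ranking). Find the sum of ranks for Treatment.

28

Sorted (ascending): 0, 10, 10, 11, 12, 12, 12, 14, 19, 20, 25, 26
The 2 values of 10 share dense rank 2.
The 3 values of 12 share dense rank 4.
Remaining distinct values take the next consecutive integers.
Treatment values → pooled ranks: 11→3, 19→6, 25→8, 26→9, 10→2
Rank sum = 3 + 6 + 8 + 9 + 2 = 28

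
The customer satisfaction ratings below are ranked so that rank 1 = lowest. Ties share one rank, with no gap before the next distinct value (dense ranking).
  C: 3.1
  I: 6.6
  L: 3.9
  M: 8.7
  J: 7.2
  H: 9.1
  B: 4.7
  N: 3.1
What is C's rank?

1

Sorted (ascending): 3.1, 3.1, 3.9, 4.7, 6.6, 7.2, 8.7, 9.1
The 2 values of 3.1 share dense rank 1.
Remaining distinct values take the next consecutive integers.
C has value 3.1 → rank 1.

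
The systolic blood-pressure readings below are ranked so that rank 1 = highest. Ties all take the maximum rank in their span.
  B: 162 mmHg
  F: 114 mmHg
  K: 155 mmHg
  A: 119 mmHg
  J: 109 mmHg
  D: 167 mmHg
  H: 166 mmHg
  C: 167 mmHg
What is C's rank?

2

Sorted (descending): 167, 167, 166, 162, 155, 119, 114, 109
The 2 values of 167 occupy positions 1–2 → each gets rank 2.
C has value 167 mmHg → rank 2.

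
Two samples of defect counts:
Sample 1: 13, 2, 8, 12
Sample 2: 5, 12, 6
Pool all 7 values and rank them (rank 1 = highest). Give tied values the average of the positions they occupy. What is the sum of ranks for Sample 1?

Sorted (descending): 13, 12, 12, 8, 6, 5, 2
The 2 values of 12 occupy positions 2–3 → average rank (2+3)/2 = 2.5.
Sample 1 values → pooled ranks: 13→1, 2→7, 8→4, 12→2.5
Rank sum = 1 + 7 + 4 + 2.5 = 14.5

14.5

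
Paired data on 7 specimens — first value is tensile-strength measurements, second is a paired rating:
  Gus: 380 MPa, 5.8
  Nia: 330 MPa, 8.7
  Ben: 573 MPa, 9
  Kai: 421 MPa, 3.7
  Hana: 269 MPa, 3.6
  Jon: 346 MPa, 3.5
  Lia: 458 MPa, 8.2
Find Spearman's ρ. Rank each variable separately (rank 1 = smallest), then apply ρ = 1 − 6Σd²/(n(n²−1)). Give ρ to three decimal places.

Ranks of variable 1: 4, 2, 7, 5, 1, 3, 6
Ranks of variable 2: 4, 6, 7, 3, 2, 1, 5
d = r₁ − r₂: 0, -4, 0, 2, -1, 2, 1
d²: 0, 16, 0, 4, 1, 4, 1; Σd² = 26
ρ = 1 − 6·26/(7·48) = 1 − 156/336 = 0.536

0.536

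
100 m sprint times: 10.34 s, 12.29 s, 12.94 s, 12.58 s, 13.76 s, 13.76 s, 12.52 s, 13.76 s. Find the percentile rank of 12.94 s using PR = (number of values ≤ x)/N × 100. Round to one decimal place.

N = 8.
Strictly below 12.94: 4. Equal to 12.94: 1.
PR = 5/8 × 100 = 62.5

62.5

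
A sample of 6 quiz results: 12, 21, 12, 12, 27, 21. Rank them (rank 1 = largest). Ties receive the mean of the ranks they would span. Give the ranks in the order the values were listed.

5, 2.5, 5, 5, 1, 2.5

Sorted (descending): 27, 21, 21, 12, 12, 12
The 2 values of 21 occupy positions 2–3 → average rank (2+3)/2 = 2.5.
The 3 values of 12 occupy positions 4–6 → average rank 5.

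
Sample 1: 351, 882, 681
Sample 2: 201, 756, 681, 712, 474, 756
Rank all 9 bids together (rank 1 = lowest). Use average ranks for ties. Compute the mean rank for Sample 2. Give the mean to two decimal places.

Sorted (ascending): 201, 351, 474, 681, 681, 712, 756, 756, 882
The 2 values of 681 occupy positions 4–5 → average rank (4+5)/2 = 4.5.
The 2 values of 756 occupy positions 7–8 → average rank (7+8)/2 = 7.5.
Sample 2 values → pooled ranks: 201→1, 756→7.5, 681→4.5, 712→6, 474→3, 756→7.5
Mean rank = (1 + 7.5 + 4.5 + 6 + 3 + 7.5) / 6 = 4.92

4.92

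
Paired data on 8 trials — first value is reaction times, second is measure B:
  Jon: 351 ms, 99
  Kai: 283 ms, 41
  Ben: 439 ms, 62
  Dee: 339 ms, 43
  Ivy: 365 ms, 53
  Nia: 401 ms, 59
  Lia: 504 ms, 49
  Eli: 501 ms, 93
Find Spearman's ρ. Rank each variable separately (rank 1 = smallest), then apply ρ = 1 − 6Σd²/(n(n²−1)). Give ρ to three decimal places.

Ranks of variable 1: 3, 1, 6, 2, 4, 5, 8, 7
Ranks of variable 2: 8, 1, 6, 2, 4, 5, 3, 7
d = r₁ − r₂: -5, 0, 0, 0, 0, 0, 5, 0
d²: 25, 0, 0, 0, 0, 0, 25, 0; Σd² = 50
ρ = 1 − 6·50/(8·63) = 1 − 300/504 = 0.405

0.405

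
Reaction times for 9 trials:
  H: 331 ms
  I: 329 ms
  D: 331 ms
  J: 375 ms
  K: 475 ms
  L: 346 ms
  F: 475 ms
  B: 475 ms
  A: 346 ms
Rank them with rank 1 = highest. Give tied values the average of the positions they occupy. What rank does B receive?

Sorted (descending): 475, 475, 475, 375, 346, 346, 331, 331, 329
The 3 values of 475 occupy positions 1–3 → average rank 2.
The 2 values of 346 occupy positions 5–6 → average rank (5+6)/2 = 5.5.
The 2 values of 331 occupy positions 7–8 → average rank (7+8)/2 = 7.5.
B has value 475 ms → rank 2.

2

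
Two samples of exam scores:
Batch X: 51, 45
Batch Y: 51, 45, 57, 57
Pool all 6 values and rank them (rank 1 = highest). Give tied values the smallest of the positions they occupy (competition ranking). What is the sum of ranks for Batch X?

8

Sorted (descending): 57, 57, 51, 51, 45, 45
The 2 values of 57 occupy positions 1–2 → each gets rank 1.
The 2 values of 51 occupy positions 3–4 → each gets rank 3.
The 2 values of 45 occupy positions 5–6 → each gets rank 5.
Batch X values → pooled ranks: 51→3, 45→5
Rank sum = 3 + 5 = 8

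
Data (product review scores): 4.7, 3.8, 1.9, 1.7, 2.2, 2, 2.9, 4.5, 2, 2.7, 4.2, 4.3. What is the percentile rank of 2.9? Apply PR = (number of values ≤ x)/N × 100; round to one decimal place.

N = 12.
Strictly below 2.9: 6. Equal to 2.9: 1.
PR = 7/12 × 100 = 58.3

58.3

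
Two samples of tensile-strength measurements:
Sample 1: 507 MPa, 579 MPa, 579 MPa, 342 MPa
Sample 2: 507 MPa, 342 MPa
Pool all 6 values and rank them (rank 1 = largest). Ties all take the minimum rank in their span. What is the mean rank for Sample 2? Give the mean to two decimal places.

Sorted (descending): 579, 579, 507, 507, 342, 342
The 2 values of 579 occupy positions 1–2 → each gets rank 1.
The 2 values of 507 occupy positions 3–4 → each gets rank 3.
The 2 values of 342 occupy positions 5–6 → each gets rank 5.
Sample 2 values → pooled ranks: 507→3, 342→5
Mean rank = (3 + 5) / 2 = 4.00

4.00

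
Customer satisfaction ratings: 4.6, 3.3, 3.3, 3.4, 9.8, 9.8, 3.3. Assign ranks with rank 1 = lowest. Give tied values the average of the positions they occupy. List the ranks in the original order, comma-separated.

Sorted (ascending): 3.3, 3.3, 3.3, 3.4, 4.6, 9.8, 9.8
The 3 values of 3.3 occupy positions 1–3 → average rank 2.
The 2 values of 9.8 occupy positions 6–7 → average rank (6+7)/2 = 6.5.

5, 2, 2, 4, 6.5, 6.5, 2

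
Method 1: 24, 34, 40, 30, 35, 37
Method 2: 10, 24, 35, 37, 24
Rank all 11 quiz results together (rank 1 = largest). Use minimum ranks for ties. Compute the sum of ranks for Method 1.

28

Sorted (descending): 40, 37, 37, 35, 35, 34, 30, 24, 24, 24, 10
The 2 values of 37 occupy positions 2–3 → each gets rank 2.
The 2 values of 35 occupy positions 4–5 → each gets rank 4.
The 3 values of 24 occupy positions 8–10 → each gets rank 8.
Method 1 values → pooled ranks: 24→8, 34→6, 40→1, 30→7, 35→4, 37→2
Rank sum = 8 + 6 + 1 + 7 + 4 + 2 = 28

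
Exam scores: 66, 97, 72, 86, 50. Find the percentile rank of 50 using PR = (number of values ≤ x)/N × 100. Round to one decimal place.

20.0

N = 5.
Strictly below 50: 0. Equal to 50: 1.
PR = 1/5 × 100 = 20.0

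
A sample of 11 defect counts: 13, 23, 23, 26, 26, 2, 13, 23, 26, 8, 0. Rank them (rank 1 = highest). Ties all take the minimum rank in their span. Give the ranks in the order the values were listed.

7, 4, 4, 1, 1, 10, 7, 4, 1, 9, 11

Sorted (descending): 26, 26, 26, 23, 23, 23, 13, 13, 8, 2, 0
The 3 values of 26 occupy positions 1–3 → each gets rank 1.
The 3 values of 23 occupy positions 4–6 → each gets rank 4.
The 2 values of 13 occupy positions 7–8 → each gets rank 7.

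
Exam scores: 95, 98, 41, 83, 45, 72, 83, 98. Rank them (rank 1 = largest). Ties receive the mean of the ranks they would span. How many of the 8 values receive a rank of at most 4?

3

Sorted (descending): 98, 98, 95, 83, 83, 72, 45, 41
The 2 values of 98 occupy positions 1–2 → average rank (1+2)/2 = 1.5.
The 2 values of 83 occupy positions 4–5 → average rank (4+5)/2 = 4.5.
Ranks ≤ 4: {1.5, 1.5, 3} → 3 values.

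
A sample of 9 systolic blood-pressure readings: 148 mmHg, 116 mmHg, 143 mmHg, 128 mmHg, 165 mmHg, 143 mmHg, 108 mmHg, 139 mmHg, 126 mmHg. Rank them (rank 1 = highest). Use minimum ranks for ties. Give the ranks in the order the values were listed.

2, 8, 3, 6, 1, 3, 9, 5, 7

Sorted (descending): 165, 148, 143, 143, 139, 128, 126, 116, 108
The 2 values of 143 occupy positions 3–4 → each gets rank 3.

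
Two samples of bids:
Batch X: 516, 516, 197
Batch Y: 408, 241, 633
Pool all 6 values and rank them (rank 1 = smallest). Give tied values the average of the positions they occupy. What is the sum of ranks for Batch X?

Sorted (ascending): 197, 241, 408, 516, 516, 633
The 2 values of 516 occupy positions 4–5 → average rank (4+5)/2 = 4.5.
Batch X values → pooled ranks: 516→4.5, 516→4.5, 197→1
Rank sum = 4.5 + 4.5 + 1 = 10

10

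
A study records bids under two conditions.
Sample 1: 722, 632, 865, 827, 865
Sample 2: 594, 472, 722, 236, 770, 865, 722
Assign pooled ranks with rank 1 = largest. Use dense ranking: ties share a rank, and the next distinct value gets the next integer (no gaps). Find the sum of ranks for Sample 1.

13

Sorted (descending): 865, 865, 865, 827, 770, 722, 722, 722, 632, 594, 472, 236
The 3 values of 865 share dense rank 1.
The 3 values of 722 share dense rank 4.
Remaining distinct values take the next consecutive integers.
Sample 1 values → pooled ranks: 722→4, 632→5, 865→1, 827→2, 865→1
Rank sum = 4 + 5 + 1 + 2 + 1 = 13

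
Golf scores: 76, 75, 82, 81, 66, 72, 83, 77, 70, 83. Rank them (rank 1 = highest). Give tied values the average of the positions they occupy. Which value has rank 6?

76

Sorted (descending): 83, 83, 82, 81, 77, 76, 75, 72, 70, 66
The 2 values of 83 occupy positions 1–2 → average rank (1+2)/2 = 1.5.
Rank 6 → value 76.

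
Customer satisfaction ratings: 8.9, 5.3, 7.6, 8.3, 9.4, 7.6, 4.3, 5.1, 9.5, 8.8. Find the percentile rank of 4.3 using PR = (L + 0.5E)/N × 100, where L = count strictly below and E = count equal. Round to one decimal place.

N = 10.
Strictly below 4.3: 0. Equal to 4.3: 1.
PR = (0 + 0.5·1)/10 × 100 = 5.0

5.0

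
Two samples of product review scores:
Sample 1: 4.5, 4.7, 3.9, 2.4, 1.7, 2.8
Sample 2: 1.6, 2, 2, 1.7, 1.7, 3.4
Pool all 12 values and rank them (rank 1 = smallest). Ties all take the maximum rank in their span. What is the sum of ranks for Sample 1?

Sorted (ascending): 1.6, 1.7, 1.7, 1.7, 2, 2, 2.4, 2.8, 3.4, 3.9, 4.5, 4.7
The 3 values of 1.7 occupy positions 2–4 → each gets rank 4.
The 2 values of 2 occupy positions 5–6 → each gets rank 6.
Sample 1 values → pooled ranks: 4.5→11, 4.7→12, 3.9→10, 2.4→7, 1.7→4, 2.8→8
Rank sum = 11 + 12 + 10 + 7 + 4 + 8 = 52

52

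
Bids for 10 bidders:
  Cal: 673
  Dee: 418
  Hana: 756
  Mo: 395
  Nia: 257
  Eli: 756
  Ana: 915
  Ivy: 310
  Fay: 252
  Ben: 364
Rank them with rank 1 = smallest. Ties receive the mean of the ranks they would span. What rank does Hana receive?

Sorted (ascending): 252, 257, 310, 364, 395, 418, 673, 756, 756, 915
The 2 values of 756 occupy positions 8–9 → average rank (8+9)/2 = 8.5.
Hana has value 756 → rank 8.5.

8.5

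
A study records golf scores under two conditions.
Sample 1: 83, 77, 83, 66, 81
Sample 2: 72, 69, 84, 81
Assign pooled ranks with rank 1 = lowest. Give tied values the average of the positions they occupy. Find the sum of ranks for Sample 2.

Sorted (ascending): 66, 69, 72, 77, 81, 81, 83, 83, 84
The 2 values of 81 occupy positions 5–6 → average rank (5+6)/2 = 5.5.
The 2 values of 83 occupy positions 7–8 → average rank (7+8)/2 = 7.5.
Sample 2 values → pooled ranks: 72→3, 69→2, 84→9, 81→5.5
Rank sum = 3 + 2 + 9 + 5.5 = 19.5

19.5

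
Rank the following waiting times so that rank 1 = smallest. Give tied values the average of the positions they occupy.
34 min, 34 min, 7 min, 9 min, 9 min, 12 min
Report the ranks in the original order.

Sorted (ascending): 7, 9, 9, 12, 34, 34
The 2 values of 9 occupy positions 2–3 → average rank (2+3)/2 = 2.5.
The 2 values of 34 occupy positions 5–6 → average rank (5+6)/2 = 5.5.

5.5, 5.5, 1, 2.5, 2.5, 4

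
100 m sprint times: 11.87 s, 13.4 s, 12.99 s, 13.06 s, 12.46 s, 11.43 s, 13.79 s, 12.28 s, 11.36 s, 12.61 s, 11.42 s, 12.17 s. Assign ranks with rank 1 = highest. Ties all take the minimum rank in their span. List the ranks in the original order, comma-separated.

Sorted (descending): 13.79, 13.4, 13.06, 12.99, 12.61, 12.46, 12.28, 12.17, 11.87, 11.43, 11.42, 11.36
No ties — each value takes its position as its rank.

9, 2, 4, 3, 6, 10, 1, 7, 12, 5, 11, 8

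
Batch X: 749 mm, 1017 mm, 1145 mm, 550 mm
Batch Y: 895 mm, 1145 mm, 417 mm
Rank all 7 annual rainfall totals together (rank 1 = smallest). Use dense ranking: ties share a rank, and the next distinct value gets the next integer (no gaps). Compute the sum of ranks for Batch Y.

Sorted (ascending): 417, 550, 749, 895, 1017, 1145, 1145
The 2 values of 1145 share dense rank 6.
Remaining distinct values take the next consecutive integers.
Batch Y values → pooled ranks: 895→4, 1145→6, 417→1
Rank sum = 4 + 6 + 1 = 11

11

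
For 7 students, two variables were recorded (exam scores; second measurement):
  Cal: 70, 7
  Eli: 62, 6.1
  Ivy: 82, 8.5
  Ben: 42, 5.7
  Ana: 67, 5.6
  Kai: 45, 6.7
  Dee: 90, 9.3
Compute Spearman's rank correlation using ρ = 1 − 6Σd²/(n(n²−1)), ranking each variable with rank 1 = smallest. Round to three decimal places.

Ranks of variable 1: 5, 3, 6, 1, 4, 2, 7
Ranks of variable 2: 5, 3, 6, 2, 1, 4, 7
d = r₁ − r₂: 0, 0, 0, -1, 3, -2, 0
d²: 0, 0, 0, 1, 9, 4, 0; Σd² = 14
ρ = 1 − 6·14/(7·48) = 1 − 84/336 = 0.750

0.750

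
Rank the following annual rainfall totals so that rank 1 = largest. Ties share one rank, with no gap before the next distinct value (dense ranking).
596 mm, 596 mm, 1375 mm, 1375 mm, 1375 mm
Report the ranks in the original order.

Sorted (descending): 1375, 1375, 1375, 596, 596
The 3 values of 1375 share dense rank 1.
The 2 values of 596 share dense rank 2.

2, 2, 1, 1, 1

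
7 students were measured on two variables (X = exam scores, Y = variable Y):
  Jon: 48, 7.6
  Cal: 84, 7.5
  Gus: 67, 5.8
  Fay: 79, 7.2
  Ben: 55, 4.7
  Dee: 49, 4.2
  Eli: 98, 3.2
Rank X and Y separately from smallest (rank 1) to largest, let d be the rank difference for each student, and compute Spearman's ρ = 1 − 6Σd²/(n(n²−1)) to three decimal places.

-0.286

Ranks of variable 1: 1, 6, 4, 5, 3, 2, 7
Ranks of variable 2: 7, 6, 4, 5, 3, 2, 1
d = r₁ − r₂: -6, 0, 0, 0, 0, 0, 6
d²: 36, 0, 0, 0, 0, 0, 36; Σd² = 72
ρ = 1 − 6·72/(7·48) = 1 − 432/336 = -0.286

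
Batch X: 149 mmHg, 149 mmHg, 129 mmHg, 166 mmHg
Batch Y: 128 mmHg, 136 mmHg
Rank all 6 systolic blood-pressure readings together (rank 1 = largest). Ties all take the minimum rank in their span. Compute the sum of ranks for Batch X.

Sorted (descending): 166, 149, 149, 136, 129, 128
The 2 values of 149 occupy positions 2–3 → each gets rank 2.
Batch X values → pooled ranks: 149→2, 149→2, 129→5, 166→1
Rank sum = 2 + 2 + 5 + 1 = 10

10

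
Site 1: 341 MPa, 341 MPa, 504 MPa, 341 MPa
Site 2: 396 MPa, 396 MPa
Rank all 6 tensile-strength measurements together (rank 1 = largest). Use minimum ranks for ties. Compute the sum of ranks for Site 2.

4

Sorted (descending): 504, 396, 396, 341, 341, 341
The 2 values of 396 occupy positions 2–3 → each gets rank 2.
The 3 values of 341 occupy positions 4–6 → each gets rank 4.
Site 2 values → pooled ranks: 396→2, 396→2
Rank sum = 2 + 2 = 4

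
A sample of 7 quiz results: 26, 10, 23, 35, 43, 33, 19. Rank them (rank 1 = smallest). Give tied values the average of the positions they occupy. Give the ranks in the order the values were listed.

4, 1, 3, 6, 7, 5, 2

Sorted (ascending): 10, 19, 23, 26, 33, 35, 43
No ties — each value takes its position as its rank.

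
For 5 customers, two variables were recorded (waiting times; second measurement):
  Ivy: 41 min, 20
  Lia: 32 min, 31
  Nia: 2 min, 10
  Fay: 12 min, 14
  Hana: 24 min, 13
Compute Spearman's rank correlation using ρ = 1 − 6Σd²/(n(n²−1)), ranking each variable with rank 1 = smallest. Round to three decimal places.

0.800

Ranks of variable 1: 5, 4, 1, 2, 3
Ranks of variable 2: 4, 5, 1, 3, 2
d = r₁ − r₂: 1, -1, 0, -1, 1
d²: 1, 1, 0, 1, 1; Σd² = 4
ρ = 1 − 6·4/(5·24) = 1 − 24/120 = 0.800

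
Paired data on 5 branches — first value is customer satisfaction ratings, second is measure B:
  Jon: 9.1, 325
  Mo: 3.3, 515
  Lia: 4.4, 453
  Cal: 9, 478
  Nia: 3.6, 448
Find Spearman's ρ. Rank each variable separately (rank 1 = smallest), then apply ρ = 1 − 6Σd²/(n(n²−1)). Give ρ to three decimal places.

Ranks of variable 1: 5, 1, 3, 4, 2
Ranks of variable 2: 1, 5, 3, 4, 2
d = r₁ − r₂: 4, -4, 0, 0, 0
d²: 16, 16, 0, 0, 0; Σd² = 32
ρ = 1 − 6·32/(5·24) = 1 − 192/120 = -0.600

-0.600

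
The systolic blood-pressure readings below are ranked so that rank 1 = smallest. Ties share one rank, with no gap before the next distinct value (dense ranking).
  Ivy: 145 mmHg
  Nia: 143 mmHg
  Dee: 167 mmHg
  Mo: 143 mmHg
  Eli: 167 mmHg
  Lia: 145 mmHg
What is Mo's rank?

1

Sorted (ascending): 143, 143, 145, 145, 167, 167
The 2 values of 143 share dense rank 1.
The 2 values of 145 share dense rank 2.
The 2 values of 167 share dense rank 3.
Mo has value 143 mmHg → rank 1.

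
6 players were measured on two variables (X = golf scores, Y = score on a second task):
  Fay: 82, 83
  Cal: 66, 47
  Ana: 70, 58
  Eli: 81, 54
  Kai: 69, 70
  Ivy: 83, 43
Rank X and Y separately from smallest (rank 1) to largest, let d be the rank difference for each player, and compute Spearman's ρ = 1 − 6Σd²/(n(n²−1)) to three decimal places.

-0.086

Ranks of variable 1: 5, 1, 3, 4, 2, 6
Ranks of variable 2: 6, 2, 4, 3, 5, 1
d = r₁ − r₂: -1, -1, -1, 1, -3, 5
d²: 1, 1, 1, 1, 9, 25; Σd² = 38
ρ = 1 − 6·38/(6·35) = 1 − 228/210 = -0.086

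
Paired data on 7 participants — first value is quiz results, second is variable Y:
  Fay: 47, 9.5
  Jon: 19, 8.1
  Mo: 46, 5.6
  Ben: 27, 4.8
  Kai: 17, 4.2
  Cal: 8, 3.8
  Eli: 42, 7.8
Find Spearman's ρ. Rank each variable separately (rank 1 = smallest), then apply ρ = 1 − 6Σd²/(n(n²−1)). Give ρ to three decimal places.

0.750

Ranks of variable 1: 7, 3, 6, 4, 2, 1, 5
Ranks of variable 2: 7, 6, 4, 3, 2, 1, 5
d = r₁ − r₂: 0, -3, 2, 1, 0, 0, 0
d²: 0, 9, 4, 1, 0, 0, 0; Σd² = 14
ρ = 1 − 6·14/(7·48) = 1 − 84/336 = 0.750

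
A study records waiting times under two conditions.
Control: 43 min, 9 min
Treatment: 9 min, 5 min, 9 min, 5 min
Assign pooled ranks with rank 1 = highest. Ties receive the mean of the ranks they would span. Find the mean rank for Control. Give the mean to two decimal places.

Sorted (descending): 43, 9, 9, 9, 5, 5
The 3 values of 9 occupy positions 2–4 → average rank 3.
The 2 values of 5 occupy positions 5–6 → average rank (5+6)/2 = 5.5.
Control values → pooled ranks: 43→1, 9→3
Mean rank = (1 + 3) / 2 = 2.00

2.00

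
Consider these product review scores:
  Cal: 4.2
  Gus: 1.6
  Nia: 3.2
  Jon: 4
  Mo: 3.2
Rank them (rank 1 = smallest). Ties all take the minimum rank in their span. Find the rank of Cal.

Sorted (ascending): 1.6, 3.2, 3.2, 4, 4.2
The 2 values of 3.2 occupy positions 2–3 → each gets rank 2.
Cal has value 4.2 → rank 5.

5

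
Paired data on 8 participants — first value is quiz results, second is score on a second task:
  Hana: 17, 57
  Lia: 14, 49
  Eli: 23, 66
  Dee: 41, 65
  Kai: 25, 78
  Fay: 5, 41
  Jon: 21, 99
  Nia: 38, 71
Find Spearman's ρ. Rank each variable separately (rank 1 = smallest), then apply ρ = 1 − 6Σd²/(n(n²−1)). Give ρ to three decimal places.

Ranks of variable 1: 3, 2, 5, 8, 6, 1, 4, 7
Ranks of variable 2: 3, 2, 5, 4, 7, 1, 8, 6
d = r₁ − r₂: 0, 0, 0, 4, -1, 0, -4, 1
d²: 0, 0, 0, 16, 1, 0, 16, 1; Σd² = 34
ρ = 1 − 6·34/(8·63) = 1 − 204/504 = 0.595

0.595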